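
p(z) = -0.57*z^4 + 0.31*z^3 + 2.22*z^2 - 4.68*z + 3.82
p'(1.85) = -7.72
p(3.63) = -68.06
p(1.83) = -1.80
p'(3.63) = -85.37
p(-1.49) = 11.89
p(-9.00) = -3740.00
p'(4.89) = -227.33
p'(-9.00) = 1692.81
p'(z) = -2.28*z^3 + 0.93*z^2 + 4.44*z - 4.68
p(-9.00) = -3740.00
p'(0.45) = -2.70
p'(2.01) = -10.51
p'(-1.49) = -1.69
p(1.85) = -1.95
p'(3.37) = -66.42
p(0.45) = 2.17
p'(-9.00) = 1692.81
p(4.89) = -255.65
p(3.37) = -48.39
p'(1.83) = -7.41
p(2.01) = -3.40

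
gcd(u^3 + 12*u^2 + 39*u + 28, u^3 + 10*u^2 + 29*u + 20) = u^2 + 5*u + 4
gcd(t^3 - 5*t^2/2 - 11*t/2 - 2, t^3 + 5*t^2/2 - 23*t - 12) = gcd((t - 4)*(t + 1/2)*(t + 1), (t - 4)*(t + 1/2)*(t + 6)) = t^2 - 7*t/2 - 2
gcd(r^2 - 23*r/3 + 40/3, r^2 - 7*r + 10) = r - 5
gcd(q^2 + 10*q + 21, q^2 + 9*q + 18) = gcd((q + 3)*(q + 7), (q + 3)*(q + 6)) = q + 3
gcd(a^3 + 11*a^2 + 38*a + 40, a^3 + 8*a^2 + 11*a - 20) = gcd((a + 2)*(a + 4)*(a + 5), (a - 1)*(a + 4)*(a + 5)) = a^2 + 9*a + 20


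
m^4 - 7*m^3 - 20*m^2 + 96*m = m*(m - 8)*(m - 3)*(m + 4)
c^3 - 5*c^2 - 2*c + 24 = (c - 4)*(c - 3)*(c + 2)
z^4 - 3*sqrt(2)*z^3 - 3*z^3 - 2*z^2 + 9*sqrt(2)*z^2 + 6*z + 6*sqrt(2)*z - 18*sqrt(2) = (z - 3)*(z - 3*sqrt(2))*(z - sqrt(2))*(z + sqrt(2))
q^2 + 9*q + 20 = (q + 4)*(q + 5)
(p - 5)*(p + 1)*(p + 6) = p^3 + 2*p^2 - 29*p - 30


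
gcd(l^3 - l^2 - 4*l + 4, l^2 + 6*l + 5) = 1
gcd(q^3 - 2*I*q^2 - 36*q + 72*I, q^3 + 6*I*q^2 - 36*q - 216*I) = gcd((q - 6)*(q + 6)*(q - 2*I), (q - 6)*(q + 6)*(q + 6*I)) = q^2 - 36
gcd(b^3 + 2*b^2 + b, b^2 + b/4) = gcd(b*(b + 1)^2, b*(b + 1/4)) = b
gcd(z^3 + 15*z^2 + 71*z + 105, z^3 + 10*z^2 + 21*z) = z^2 + 10*z + 21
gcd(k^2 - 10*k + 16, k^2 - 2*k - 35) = 1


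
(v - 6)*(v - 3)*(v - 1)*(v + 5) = v^4 - 5*v^3 - 23*v^2 + 117*v - 90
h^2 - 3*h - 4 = (h - 4)*(h + 1)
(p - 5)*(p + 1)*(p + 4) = p^3 - 21*p - 20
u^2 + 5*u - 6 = (u - 1)*(u + 6)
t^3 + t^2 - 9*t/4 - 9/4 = (t - 3/2)*(t + 1)*(t + 3/2)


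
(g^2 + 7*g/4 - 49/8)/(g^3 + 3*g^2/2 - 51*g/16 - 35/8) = 2*(2*g + 7)/(4*g^2 + 13*g + 10)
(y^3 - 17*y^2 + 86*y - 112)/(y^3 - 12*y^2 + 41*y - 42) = (y - 8)/(y - 3)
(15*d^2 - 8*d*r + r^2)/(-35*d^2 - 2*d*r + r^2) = (-15*d^2 + 8*d*r - r^2)/(35*d^2 + 2*d*r - r^2)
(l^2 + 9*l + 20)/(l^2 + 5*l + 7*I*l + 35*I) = (l + 4)/(l + 7*I)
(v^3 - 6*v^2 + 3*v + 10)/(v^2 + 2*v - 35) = (v^2 - v - 2)/(v + 7)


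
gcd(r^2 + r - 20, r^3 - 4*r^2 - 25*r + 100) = r^2 + r - 20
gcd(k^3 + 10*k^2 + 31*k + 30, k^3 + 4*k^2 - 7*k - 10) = k + 5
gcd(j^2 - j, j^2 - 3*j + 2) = j - 1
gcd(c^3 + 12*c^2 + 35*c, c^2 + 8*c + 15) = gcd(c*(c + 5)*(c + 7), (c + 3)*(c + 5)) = c + 5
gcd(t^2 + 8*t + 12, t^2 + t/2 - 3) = t + 2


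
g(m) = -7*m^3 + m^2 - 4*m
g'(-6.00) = -772.00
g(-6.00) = 1572.00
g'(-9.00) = -1723.00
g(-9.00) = 5220.00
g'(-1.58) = -59.58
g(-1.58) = 36.43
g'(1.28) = -35.85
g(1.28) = -18.16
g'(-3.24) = -230.93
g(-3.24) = 261.54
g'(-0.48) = -9.80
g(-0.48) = 2.92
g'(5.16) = -552.82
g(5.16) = -955.73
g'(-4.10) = -365.21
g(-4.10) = 515.66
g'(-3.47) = -263.80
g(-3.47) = 318.39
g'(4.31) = -385.48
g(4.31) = -559.10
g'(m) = -21*m^2 + 2*m - 4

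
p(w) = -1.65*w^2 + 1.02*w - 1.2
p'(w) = 1.02 - 3.3*w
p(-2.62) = -15.20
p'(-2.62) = 9.67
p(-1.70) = -7.70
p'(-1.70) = 6.63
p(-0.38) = -1.83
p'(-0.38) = 2.27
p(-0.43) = -1.94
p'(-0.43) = 2.44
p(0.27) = -1.04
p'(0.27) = 0.13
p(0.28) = -1.04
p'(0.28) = 0.10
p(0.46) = -1.08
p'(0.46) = -0.50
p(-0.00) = -1.20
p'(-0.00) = 1.02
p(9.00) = -125.67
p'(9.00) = -28.68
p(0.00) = -1.20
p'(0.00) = 1.02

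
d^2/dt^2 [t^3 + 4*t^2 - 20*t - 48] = 6*t + 8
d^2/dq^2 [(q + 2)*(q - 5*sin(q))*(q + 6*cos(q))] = 5*q^2*sin(q) - 6*q^2*cos(q) - 14*q*sin(q) + 60*q*sin(2*q) - 32*q*cos(q) + 6*q - 34*sin(q) + 120*sin(2*q) - 8*cos(q) - 60*cos(2*q) + 4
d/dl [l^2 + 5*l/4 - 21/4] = 2*l + 5/4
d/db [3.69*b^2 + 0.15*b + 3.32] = 7.38*b + 0.15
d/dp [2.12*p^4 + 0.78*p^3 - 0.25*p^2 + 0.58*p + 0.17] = 8.48*p^3 + 2.34*p^2 - 0.5*p + 0.58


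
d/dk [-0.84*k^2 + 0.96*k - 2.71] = 0.96 - 1.68*k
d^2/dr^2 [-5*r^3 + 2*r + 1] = -30*r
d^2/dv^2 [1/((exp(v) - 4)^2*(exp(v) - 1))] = (9*exp(3*v) - 27*exp(2*v) + 12*exp(v) + 24)*exp(v)/(exp(7*v) - 19*exp(6*v) + 147*exp(5*v) - 593*exp(4*v) + 1328*exp(3*v) - 1632*exp(2*v) + 1024*exp(v) - 256)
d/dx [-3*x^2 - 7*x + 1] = -6*x - 7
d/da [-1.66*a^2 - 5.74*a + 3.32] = -3.32*a - 5.74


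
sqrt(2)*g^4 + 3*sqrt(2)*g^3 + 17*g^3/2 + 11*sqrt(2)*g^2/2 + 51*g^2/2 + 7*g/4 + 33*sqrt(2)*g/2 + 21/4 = (g + 3)*(g + sqrt(2)/2)*(g + 7*sqrt(2)/2)*(sqrt(2)*g + 1/2)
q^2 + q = q*(q + 1)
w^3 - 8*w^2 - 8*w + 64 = (w - 8)*(w - 2*sqrt(2))*(w + 2*sqrt(2))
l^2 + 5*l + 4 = (l + 1)*(l + 4)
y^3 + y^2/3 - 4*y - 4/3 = (y - 2)*(y + 1/3)*(y + 2)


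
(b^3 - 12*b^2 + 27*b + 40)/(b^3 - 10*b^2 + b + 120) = (b + 1)/(b + 3)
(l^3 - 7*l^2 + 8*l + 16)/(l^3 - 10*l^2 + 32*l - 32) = (l + 1)/(l - 2)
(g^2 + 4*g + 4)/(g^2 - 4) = (g + 2)/(g - 2)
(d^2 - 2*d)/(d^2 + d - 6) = d/(d + 3)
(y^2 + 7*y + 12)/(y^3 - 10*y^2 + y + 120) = (y + 4)/(y^2 - 13*y + 40)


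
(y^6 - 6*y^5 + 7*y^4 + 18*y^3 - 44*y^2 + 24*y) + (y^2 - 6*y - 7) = y^6 - 6*y^5 + 7*y^4 + 18*y^3 - 43*y^2 + 18*y - 7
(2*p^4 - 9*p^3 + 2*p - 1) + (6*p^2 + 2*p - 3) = 2*p^4 - 9*p^3 + 6*p^2 + 4*p - 4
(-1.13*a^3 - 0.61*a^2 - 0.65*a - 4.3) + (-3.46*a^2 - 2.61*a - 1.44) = -1.13*a^3 - 4.07*a^2 - 3.26*a - 5.74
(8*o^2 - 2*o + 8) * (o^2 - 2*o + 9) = 8*o^4 - 18*o^3 + 84*o^2 - 34*o + 72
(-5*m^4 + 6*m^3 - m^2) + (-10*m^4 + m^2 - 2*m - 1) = -15*m^4 + 6*m^3 - 2*m - 1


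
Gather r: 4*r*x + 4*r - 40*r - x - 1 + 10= r*(4*x - 36) - x + 9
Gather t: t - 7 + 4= t - 3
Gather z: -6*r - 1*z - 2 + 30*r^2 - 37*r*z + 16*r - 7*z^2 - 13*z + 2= 30*r^2 + 10*r - 7*z^2 + z*(-37*r - 14)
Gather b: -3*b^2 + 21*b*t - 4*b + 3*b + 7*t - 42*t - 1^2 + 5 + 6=-3*b^2 + b*(21*t - 1) - 35*t + 10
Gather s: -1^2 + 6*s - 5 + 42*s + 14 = 48*s + 8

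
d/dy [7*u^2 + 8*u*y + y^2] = 8*u + 2*y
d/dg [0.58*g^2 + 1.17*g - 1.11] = 1.16*g + 1.17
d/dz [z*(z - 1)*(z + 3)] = 3*z^2 + 4*z - 3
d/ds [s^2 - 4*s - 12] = 2*s - 4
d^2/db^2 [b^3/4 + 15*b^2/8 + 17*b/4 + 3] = 3*b/2 + 15/4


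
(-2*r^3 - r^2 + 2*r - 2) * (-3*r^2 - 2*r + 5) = 6*r^5 + 7*r^4 - 14*r^3 - 3*r^2 + 14*r - 10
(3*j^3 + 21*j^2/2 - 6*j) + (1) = 3*j^3 + 21*j^2/2 - 6*j + 1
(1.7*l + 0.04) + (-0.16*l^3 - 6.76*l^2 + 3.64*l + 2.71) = -0.16*l^3 - 6.76*l^2 + 5.34*l + 2.75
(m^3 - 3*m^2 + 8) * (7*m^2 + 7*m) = 7*m^5 - 14*m^4 - 21*m^3 + 56*m^2 + 56*m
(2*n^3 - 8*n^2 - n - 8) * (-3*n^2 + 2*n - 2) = -6*n^5 + 28*n^4 - 17*n^3 + 38*n^2 - 14*n + 16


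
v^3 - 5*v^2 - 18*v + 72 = (v - 6)*(v - 3)*(v + 4)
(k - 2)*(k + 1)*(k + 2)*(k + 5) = k^4 + 6*k^3 + k^2 - 24*k - 20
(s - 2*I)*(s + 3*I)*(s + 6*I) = s^3 + 7*I*s^2 + 36*I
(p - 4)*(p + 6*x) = p^2 + 6*p*x - 4*p - 24*x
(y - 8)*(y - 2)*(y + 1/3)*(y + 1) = y^4 - 26*y^3/3 + 3*y^2 + 18*y + 16/3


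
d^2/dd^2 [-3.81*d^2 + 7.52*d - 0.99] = -7.62000000000000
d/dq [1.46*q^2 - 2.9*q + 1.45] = 2.92*q - 2.9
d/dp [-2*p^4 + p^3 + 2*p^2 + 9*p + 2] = -8*p^3 + 3*p^2 + 4*p + 9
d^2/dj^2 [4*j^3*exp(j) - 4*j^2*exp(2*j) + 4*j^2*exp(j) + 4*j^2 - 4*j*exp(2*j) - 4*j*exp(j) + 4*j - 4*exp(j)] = 4*j^3*exp(j) - 16*j^2*exp(2*j) + 28*j^2*exp(j) - 48*j*exp(2*j) + 36*j*exp(j) - 24*exp(2*j) - 4*exp(j) + 8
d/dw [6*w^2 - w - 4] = 12*w - 1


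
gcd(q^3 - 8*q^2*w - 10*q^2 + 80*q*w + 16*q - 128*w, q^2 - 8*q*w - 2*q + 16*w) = q^2 - 8*q*w - 2*q + 16*w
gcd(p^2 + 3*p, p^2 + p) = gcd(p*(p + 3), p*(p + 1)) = p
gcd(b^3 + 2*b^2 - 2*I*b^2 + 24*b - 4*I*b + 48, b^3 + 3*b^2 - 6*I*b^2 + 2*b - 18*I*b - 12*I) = b^2 + b*(2 - 6*I) - 12*I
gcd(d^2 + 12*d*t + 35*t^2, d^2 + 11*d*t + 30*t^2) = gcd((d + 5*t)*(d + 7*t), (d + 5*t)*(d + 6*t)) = d + 5*t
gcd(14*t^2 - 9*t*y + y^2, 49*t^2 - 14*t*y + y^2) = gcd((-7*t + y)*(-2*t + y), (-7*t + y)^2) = -7*t + y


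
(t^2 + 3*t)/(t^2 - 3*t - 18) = t/(t - 6)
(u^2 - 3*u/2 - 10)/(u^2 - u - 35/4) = 2*(u - 4)/(2*u - 7)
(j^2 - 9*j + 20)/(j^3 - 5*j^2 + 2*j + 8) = (j - 5)/(j^2 - j - 2)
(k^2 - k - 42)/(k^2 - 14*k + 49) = (k + 6)/(k - 7)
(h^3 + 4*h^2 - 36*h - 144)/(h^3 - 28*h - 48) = (h + 6)/(h + 2)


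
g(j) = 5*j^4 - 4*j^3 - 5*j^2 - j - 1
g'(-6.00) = -4693.00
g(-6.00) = 7169.00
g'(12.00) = 32711.00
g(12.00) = 96035.00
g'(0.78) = -6.61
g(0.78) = -4.87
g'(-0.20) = 0.36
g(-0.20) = -0.96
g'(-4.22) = -1675.53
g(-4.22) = 1800.48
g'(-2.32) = -292.13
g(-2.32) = 169.21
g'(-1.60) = -97.64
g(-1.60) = 36.95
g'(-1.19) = -39.80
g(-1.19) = 9.88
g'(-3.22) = -760.95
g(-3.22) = 621.44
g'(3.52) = 687.40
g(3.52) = 526.68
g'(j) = 20*j^3 - 12*j^2 - 10*j - 1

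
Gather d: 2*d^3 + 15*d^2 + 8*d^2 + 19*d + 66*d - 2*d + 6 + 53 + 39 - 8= 2*d^3 + 23*d^2 + 83*d + 90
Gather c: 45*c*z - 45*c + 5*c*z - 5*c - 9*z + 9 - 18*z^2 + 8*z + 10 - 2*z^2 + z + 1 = c*(50*z - 50) - 20*z^2 + 20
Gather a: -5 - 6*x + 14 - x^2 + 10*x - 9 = -x^2 + 4*x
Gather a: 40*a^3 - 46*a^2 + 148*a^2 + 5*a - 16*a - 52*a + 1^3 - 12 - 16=40*a^3 + 102*a^2 - 63*a - 27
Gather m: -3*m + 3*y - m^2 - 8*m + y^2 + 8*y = -m^2 - 11*m + y^2 + 11*y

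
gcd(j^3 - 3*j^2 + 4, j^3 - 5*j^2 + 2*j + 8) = j^2 - j - 2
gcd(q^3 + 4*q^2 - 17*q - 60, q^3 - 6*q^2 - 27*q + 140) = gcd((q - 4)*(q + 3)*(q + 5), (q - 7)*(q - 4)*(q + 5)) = q^2 + q - 20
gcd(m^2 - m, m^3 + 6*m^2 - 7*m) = m^2 - m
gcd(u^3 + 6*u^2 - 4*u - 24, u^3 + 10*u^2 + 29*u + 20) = 1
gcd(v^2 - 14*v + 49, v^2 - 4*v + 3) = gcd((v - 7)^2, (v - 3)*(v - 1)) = 1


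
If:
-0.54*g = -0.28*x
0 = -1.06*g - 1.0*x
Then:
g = 0.00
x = 0.00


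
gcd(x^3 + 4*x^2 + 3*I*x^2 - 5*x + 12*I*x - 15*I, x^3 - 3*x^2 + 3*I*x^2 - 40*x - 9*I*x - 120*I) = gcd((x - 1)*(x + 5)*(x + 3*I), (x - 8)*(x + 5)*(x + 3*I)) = x^2 + x*(5 + 3*I) + 15*I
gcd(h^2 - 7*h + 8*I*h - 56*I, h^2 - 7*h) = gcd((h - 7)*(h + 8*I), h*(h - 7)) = h - 7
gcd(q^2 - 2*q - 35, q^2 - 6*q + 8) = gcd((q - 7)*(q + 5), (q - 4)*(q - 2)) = 1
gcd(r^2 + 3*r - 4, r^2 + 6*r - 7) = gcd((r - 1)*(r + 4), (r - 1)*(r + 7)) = r - 1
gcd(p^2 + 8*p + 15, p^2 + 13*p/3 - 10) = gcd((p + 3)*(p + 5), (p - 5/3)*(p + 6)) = 1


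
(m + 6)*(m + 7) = m^2 + 13*m + 42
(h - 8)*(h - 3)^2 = h^3 - 14*h^2 + 57*h - 72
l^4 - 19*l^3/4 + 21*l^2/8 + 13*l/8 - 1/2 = (l - 4)*(l - 1)*(l - 1/4)*(l + 1/2)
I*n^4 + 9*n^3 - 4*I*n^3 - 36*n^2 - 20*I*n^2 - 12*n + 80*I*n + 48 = (n - 4)*(n - 6*I)*(n - 2*I)*(I*n + 1)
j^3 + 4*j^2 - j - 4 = (j - 1)*(j + 1)*(j + 4)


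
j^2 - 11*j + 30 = (j - 6)*(j - 5)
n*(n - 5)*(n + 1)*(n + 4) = n^4 - 21*n^2 - 20*n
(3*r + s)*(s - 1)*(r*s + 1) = 3*r^2*s^2 - 3*r^2*s + r*s^3 - r*s^2 + 3*r*s - 3*r + s^2 - s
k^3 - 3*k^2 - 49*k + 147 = (k - 7)*(k - 3)*(k + 7)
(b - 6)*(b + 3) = b^2 - 3*b - 18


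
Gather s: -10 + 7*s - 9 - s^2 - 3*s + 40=-s^2 + 4*s + 21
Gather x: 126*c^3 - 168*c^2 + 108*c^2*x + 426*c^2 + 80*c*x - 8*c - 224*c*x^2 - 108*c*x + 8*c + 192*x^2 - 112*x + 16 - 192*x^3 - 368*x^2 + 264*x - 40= 126*c^3 + 258*c^2 - 192*x^3 + x^2*(-224*c - 176) + x*(108*c^2 - 28*c + 152) - 24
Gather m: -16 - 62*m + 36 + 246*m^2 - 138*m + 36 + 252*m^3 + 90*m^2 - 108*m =252*m^3 + 336*m^2 - 308*m + 56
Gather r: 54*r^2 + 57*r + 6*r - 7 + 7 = 54*r^2 + 63*r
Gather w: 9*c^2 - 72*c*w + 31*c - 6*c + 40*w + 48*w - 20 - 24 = 9*c^2 + 25*c + w*(88 - 72*c) - 44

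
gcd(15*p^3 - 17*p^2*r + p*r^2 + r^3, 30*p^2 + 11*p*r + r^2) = 5*p + r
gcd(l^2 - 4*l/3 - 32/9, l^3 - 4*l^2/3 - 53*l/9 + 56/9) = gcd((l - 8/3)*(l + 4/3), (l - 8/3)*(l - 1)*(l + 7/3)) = l - 8/3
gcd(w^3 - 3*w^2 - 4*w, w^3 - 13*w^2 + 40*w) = w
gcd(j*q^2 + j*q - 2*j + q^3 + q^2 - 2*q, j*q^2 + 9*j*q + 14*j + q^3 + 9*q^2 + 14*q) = j*q + 2*j + q^2 + 2*q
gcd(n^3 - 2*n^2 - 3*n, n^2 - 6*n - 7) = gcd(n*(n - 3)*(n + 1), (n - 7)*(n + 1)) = n + 1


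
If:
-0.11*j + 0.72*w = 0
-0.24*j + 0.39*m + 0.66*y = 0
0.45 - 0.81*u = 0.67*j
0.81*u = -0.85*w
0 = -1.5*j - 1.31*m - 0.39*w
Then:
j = 0.83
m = -0.99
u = -0.13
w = 0.13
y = 0.89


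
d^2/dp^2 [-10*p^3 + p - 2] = -60*p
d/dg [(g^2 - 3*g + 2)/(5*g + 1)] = (5*g^2 + 2*g - 13)/(25*g^2 + 10*g + 1)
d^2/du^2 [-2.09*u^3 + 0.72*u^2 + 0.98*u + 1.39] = 1.44 - 12.54*u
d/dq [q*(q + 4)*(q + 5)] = 3*q^2 + 18*q + 20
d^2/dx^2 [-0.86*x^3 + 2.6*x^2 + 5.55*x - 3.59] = 5.2 - 5.16*x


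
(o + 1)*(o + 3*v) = o^2 + 3*o*v + o + 3*v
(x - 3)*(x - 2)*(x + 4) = x^3 - x^2 - 14*x + 24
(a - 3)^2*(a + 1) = a^3 - 5*a^2 + 3*a + 9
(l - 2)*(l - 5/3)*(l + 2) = l^3 - 5*l^2/3 - 4*l + 20/3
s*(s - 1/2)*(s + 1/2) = s^3 - s/4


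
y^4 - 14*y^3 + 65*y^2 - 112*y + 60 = (y - 6)*(y - 5)*(y - 2)*(y - 1)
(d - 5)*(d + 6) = d^2 + d - 30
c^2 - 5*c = c*(c - 5)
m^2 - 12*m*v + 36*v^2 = (m - 6*v)^2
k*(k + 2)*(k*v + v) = k^3*v + 3*k^2*v + 2*k*v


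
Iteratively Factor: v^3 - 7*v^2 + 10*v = (v - 5)*(v^2 - 2*v) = v*(v - 5)*(v - 2)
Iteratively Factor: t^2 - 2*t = (t)*(t - 2)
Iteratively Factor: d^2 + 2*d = (d)*(d + 2)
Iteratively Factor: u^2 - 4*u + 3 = (u - 3)*(u - 1)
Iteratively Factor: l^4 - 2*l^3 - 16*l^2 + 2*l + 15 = (l + 1)*(l^3 - 3*l^2 - 13*l + 15) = (l - 1)*(l + 1)*(l^2 - 2*l - 15) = (l - 5)*(l - 1)*(l + 1)*(l + 3)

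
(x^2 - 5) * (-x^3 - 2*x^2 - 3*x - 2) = -x^5 - 2*x^4 + 2*x^3 + 8*x^2 + 15*x + 10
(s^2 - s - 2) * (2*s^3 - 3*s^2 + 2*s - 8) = 2*s^5 - 5*s^4 + s^3 - 4*s^2 + 4*s + 16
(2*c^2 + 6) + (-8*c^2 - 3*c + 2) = -6*c^2 - 3*c + 8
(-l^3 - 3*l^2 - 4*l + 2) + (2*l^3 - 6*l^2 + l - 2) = l^3 - 9*l^2 - 3*l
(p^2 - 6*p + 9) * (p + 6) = p^3 - 27*p + 54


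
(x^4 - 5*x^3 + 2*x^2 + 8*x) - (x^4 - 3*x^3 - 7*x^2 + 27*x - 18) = -2*x^3 + 9*x^2 - 19*x + 18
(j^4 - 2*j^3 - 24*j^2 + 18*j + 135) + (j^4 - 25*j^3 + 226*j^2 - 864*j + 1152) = 2*j^4 - 27*j^3 + 202*j^2 - 846*j + 1287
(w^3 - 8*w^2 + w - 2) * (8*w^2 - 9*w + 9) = 8*w^5 - 73*w^4 + 89*w^3 - 97*w^2 + 27*w - 18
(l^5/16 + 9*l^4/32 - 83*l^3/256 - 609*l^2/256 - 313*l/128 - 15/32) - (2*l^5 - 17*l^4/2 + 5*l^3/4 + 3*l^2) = -31*l^5/16 + 281*l^4/32 - 403*l^3/256 - 1377*l^2/256 - 313*l/128 - 15/32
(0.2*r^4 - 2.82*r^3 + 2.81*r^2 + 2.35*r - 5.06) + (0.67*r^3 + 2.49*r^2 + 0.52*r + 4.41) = 0.2*r^4 - 2.15*r^3 + 5.3*r^2 + 2.87*r - 0.649999999999999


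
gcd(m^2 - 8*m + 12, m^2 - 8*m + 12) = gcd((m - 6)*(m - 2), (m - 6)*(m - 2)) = m^2 - 8*m + 12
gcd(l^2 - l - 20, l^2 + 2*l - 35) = l - 5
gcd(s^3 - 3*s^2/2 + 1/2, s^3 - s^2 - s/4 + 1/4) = s^2 - s/2 - 1/2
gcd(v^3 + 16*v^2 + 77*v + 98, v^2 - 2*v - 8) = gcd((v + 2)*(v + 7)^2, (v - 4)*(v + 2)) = v + 2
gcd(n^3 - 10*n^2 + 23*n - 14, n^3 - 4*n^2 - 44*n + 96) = n - 2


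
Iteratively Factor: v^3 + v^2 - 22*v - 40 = (v + 2)*(v^2 - v - 20) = (v + 2)*(v + 4)*(v - 5)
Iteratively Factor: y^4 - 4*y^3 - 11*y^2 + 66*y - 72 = (y - 3)*(y^3 - y^2 - 14*y + 24) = (y - 3)*(y - 2)*(y^2 + y - 12) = (y - 3)^2*(y - 2)*(y + 4)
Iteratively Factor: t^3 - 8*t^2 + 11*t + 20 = (t - 4)*(t^2 - 4*t - 5) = (t - 4)*(t + 1)*(t - 5)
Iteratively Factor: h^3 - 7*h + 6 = (h - 1)*(h^2 + h - 6) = (h - 1)*(h + 3)*(h - 2)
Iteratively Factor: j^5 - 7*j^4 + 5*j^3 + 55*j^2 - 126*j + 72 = (j - 1)*(j^4 - 6*j^3 - j^2 + 54*j - 72) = (j - 2)*(j - 1)*(j^3 - 4*j^2 - 9*j + 36) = (j - 3)*(j - 2)*(j - 1)*(j^2 - j - 12) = (j - 3)*(j - 2)*(j - 1)*(j + 3)*(j - 4)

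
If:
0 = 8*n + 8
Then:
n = -1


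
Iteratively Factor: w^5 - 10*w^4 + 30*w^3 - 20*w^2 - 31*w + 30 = (w - 3)*(w^4 - 7*w^3 + 9*w^2 + 7*w - 10) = (w - 3)*(w - 2)*(w^3 - 5*w^2 - w + 5) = (w - 5)*(w - 3)*(w - 2)*(w^2 - 1) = (w - 5)*(w - 3)*(w - 2)*(w - 1)*(w + 1)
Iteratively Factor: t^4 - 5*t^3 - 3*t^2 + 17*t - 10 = (t - 5)*(t^3 - 3*t + 2) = (t - 5)*(t - 1)*(t^2 + t - 2) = (t - 5)*(t - 1)^2*(t + 2)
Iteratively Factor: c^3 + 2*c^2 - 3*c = (c)*(c^2 + 2*c - 3) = c*(c + 3)*(c - 1)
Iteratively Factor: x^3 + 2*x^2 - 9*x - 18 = (x + 3)*(x^2 - x - 6) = (x - 3)*(x + 3)*(x + 2)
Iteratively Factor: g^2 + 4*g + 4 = (g + 2)*(g + 2)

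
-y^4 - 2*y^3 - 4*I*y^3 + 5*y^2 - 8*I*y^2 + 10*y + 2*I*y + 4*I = (y + 2)*(y + 2*I)*(-I*y + 1)^2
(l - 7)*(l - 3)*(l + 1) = l^3 - 9*l^2 + 11*l + 21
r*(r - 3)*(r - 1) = r^3 - 4*r^2 + 3*r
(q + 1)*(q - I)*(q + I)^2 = q^4 + q^3 + I*q^3 + q^2 + I*q^2 + q + I*q + I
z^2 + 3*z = z*(z + 3)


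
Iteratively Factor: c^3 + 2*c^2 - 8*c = (c)*(c^2 + 2*c - 8) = c*(c - 2)*(c + 4)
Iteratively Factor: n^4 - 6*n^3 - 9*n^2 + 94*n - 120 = (n - 3)*(n^3 - 3*n^2 - 18*n + 40) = (n - 5)*(n - 3)*(n^2 + 2*n - 8) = (n - 5)*(n - 3)*(n + 4)*(n - 2)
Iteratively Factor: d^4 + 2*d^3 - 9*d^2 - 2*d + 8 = (d - 1)*(d^3 + 3*d^2 - 6*d - 8) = (d - 2)*(d - 1)*(d^2 + 5*d + 4) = (d - 2)*(d - 1)*(d + 4)*(d + 1)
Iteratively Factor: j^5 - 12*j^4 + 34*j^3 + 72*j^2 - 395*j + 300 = (j + 3)*(j^4 - 15*j^3 + 79*j^2 - 165*j + 100) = (j - 4)*(j + 3)*(j^3 - 11*j^2 + 35*j - 25) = (j - 4)*(j - 1)*(j + 3)*(j^2 - 10*j + 25) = (j - 5)*(j - 4)*(j - 1)*(j + 3)*(j - 5)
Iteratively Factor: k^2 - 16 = (k + 4)*(k - 4)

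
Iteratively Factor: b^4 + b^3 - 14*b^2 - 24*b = (b)*(b^3 + b^2 - 14*b - 24) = b*(b + 2)*(b^2 - b - 12) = b*(b - 4)*(b + 2)*(b + 3)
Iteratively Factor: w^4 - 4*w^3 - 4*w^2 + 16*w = (w - 2)*(w^3 - 2*w^2 - 8*w) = (w - 2)*(w + 2)*(w^2 - 4*w) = (w - 4)*(w - 2)*(w + 2)*(w)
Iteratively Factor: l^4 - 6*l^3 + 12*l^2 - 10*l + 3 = (l - 1)*(l^3 - 5*l^2 + 7*l - 3) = (l - 3)*(l - 1)*(l^2 - 2*l + 1) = (l - 3)*(l - 1)^2*(l - 1)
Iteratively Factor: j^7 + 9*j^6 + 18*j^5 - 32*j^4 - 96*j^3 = (j)*(j^6 + 9*j^5 + 18*j^4 - 32*j^3 - 96*j^2) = j*(j - 2)*(j^5 + 11*j^4 + 40*j^3 + 48*j^2) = j^2*(j - 2)*(j^4 + 11*j^3 + 40*j^2 + 48*j) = j^2*(j - 2)*(j + 4)*(j^3 + 7*j^2 + 12*j) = j^2*(j - 2)*(j + 3)*(j + 4)*(j^2 + 4*j) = j^3*(j - 2)*(j + 3)*(j + 4)*(j + 4)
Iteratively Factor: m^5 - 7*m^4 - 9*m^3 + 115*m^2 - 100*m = (m - 1)*(m^4 - 6*m^3 - 15*m^2 + 100*m) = (m - 1)*(m + 4)*(m^3 - 10*m^2 + 25*m) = (m - 5)*(m - 1)*(m + 4)*(m^2 - 5*m) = m*(m - 5)*(m - 1)*(m + 4)*(m - 5)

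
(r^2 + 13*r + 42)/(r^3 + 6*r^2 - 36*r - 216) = (r + 7)/(r^2 - 36)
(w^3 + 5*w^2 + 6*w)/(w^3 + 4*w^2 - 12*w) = (w^2 + 5*w + 6)/(w^2 + 4*w - 12)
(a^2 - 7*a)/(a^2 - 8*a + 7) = a/(a - 1)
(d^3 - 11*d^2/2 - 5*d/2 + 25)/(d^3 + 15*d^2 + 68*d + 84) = (2*d^2 - 15*d + 25)/(2*(d^2 + 13*d + 42))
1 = 1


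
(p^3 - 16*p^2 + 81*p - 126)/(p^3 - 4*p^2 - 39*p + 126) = (p - 6)/(p + 6)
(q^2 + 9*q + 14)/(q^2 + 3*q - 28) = (q + 2)/(q - 4)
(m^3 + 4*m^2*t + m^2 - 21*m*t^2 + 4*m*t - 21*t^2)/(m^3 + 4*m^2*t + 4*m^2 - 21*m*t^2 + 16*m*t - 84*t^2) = (m + 1)/(m + 4)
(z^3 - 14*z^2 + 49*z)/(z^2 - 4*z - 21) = z*(z - 7)/(z + 3)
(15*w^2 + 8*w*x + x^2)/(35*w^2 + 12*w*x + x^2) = (3*w + x)/(7*w + x)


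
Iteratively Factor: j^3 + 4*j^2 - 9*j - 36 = (j + 4)*(j^2 - 9) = (j - 3)*(j + 4)*(j + 3)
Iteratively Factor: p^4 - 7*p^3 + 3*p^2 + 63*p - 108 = (p - 3)*(p^3 - 4*p^2 - 9*p + 36) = (p - 3)*(p + 3)*(p^2 - 7*p + 12) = (p - 4)*(p - 3)*(p + 3)*(p - 3)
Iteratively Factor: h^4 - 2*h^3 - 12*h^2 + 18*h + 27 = (h + 1)*(h^3 - 3*h^2 - 9*h + 27) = (h + 1)*(h + 3)*(h^2 - 6*h + 9) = (h - 3)*(h + 1)*(h + 3)*(h - 3)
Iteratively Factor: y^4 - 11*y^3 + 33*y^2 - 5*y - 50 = (y - 2)*(y^3 - 9*y^2 + 15*y + 25) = (y - 2)*(y + 1)*(y^2 - 10*y + 25) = (y - 5)*(y - 2)*(y + 1)*(y - 5)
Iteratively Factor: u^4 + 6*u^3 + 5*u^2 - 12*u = (u)*(u^3 + 6*u^2 + 5*u - 12) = u*(u + 3)*(u^2 + 3*u - 4) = u*(u + 3)*(u + 4)*(u - 1)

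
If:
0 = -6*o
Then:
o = 0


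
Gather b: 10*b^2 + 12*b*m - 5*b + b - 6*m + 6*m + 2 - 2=10*b^2 + b*(12*m - 4)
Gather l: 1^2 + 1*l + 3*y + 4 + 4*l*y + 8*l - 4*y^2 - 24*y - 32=l*(4*y + 9) - 4*y^2 - 21*y - 27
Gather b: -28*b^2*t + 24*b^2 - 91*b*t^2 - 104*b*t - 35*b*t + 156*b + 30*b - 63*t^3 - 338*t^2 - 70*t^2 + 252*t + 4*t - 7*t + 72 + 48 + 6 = b^2*(24 - 28*t) + b*(-91*t^2 - 139*t + 186) - 63*t^3 - 408*t^2 + 249*t + 126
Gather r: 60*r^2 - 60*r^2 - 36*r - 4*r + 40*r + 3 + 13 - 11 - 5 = 0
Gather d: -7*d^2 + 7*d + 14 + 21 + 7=-7*d^2 + 7*d + 42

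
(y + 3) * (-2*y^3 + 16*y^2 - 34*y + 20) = -2*y^4 + 10*y^3 + 14*y^2 - 82*y + 60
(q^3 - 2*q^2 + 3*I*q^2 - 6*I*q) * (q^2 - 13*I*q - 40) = q^5 - 2*q^4 - 10*I*q^4 - q^3 + 20*I*q^3 + 2*q^2 - 120*I*q^2 + 240*I*q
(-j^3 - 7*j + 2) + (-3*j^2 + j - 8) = -j^3 - 3*j^2 - 6*j - 6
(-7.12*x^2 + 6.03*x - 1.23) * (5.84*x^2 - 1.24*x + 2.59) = -41.5808*x^4 + 44.044*x^3 - 33.1012*x^2 + 17.1429*x - 3.1857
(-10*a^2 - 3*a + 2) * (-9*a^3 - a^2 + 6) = 90*a^5 + 37*a^4 - 15*a^3 - 62*a^2 - 18*a + 12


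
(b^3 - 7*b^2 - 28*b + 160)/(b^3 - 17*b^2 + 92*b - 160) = (b + 5)/(b - 5)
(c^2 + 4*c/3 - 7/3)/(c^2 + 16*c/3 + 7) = (c - 1)/(c + 3)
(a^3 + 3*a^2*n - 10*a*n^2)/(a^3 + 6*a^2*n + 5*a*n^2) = (a - 2*n)/(a + n)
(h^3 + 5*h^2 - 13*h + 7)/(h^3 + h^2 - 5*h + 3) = (h + 7)/(h + 3)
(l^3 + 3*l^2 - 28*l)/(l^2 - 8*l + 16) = l*(l + 7)/(l - 4)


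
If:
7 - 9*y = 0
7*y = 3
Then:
No Solution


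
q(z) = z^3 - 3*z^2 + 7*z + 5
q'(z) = 3*z^2 - 6*z + 7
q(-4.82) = -210.42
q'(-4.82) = 105.62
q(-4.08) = -141.42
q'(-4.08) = 81.42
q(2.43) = 18.64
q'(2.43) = 10.13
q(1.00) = 10.00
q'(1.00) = 4.00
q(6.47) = 195.55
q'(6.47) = 93.76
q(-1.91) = -26.28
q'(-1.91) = 29.40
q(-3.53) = -101.08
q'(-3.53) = 65.56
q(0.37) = 7.23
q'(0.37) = 5.19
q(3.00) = 26.00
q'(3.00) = 16.00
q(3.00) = 26.00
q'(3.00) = 16.00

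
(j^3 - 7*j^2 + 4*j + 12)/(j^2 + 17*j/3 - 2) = 3*(j^3 - 7*j^2 + 4*j + 12)/(3*j^2 + 17*j - 6)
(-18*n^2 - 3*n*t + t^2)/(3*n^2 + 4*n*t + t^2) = (-6*n + t)/(n + t)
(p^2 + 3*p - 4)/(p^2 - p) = (p + 4)/p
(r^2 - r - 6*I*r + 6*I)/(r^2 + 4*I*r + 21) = (r^2 - r - 6*I*r + 6*I)/(r^2 + 4*I*r + 21)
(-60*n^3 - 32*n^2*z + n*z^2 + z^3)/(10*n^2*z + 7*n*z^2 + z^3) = (-6*n + z)/z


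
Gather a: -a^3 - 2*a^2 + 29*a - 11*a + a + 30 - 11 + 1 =-a^3 - 2*a^2 + 19*a + 20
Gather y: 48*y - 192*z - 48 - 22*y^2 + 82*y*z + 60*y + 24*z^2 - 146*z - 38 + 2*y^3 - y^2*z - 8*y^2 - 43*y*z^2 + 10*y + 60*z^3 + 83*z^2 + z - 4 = 2*y^3 + y^2*(-z - 30) + y*(-43*z^2 + 82*z + 118) + 60*z^3 + 107*z^2 - 337*z - 90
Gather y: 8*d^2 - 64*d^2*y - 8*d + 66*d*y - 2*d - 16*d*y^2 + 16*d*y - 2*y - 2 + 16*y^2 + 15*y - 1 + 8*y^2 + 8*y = 8*d^2 - 10*d + y^2*(24 - 16*d) + y*(-64*d^2 + 82*d + 21) - 3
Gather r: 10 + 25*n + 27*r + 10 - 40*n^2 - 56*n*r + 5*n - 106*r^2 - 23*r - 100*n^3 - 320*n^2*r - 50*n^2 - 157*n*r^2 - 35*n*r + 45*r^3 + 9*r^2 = -100*n^3 - 90*n^2 + 30*n + 45*r^3 + r^2*(-157*n - 97) + r*(-320*n^2 - 91*n + 4) + 20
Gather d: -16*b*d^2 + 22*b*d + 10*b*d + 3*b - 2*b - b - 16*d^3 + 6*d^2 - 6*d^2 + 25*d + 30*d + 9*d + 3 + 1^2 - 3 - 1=-16*b*d^2 - 16*d^3 + d*(32*b + 64)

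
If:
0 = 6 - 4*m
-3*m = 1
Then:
No Solution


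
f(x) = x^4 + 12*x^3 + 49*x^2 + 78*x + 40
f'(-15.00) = -6792.00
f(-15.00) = 20020.00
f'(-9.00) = -804.00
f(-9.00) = 1120.00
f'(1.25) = 264.56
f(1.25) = 239.94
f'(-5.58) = -42.89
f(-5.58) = 15.03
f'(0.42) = 125.81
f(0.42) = 82.32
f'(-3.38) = 3.58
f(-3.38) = 3.30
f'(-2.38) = -5.25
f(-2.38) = 2.23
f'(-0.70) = 25.67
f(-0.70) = 5.53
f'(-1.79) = -5.01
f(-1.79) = -1.18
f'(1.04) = 223.36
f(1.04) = 188.79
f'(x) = 4*x^3 + 36*x^2 + 98*x + 78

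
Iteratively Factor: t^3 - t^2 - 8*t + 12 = (t - 2)*(t^2 + t - 6) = (t - 2)^2*(t + 3)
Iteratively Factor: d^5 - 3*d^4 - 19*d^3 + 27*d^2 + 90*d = (d)*(d^4 - 3*d^3 - 19*d^2 + 27*d + 90) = d*(d - 3)*(d^3 - 19*d - 30) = d*(d - 5)*(d - 3)*(d^2 + 5*d + 6) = d*(d - 5)*(d - 3)*(d + 2)*(d + 3)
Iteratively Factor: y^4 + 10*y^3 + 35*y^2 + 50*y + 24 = (y + 2)*(y^3 + 8*y^2 + 19*y + 12) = (y + 2)*(y + 3)*(y^2 + 5*y + 4) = (y + 1)*(y + 2)*(y + 3)*(y + 4)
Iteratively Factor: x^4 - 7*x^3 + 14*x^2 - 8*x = (x)*(x^3 - 7*x^2 + 14*x - 8) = x*(x - 1)*(x^2 - 6*x + 8) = x*(x - 2)*(x - 1)*(x - 4)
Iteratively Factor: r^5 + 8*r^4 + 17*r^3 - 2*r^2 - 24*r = (r - 1)*(r^4 + 9*r^3 + 26*r^2 + 24*r) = (r - 1)*(r + 4)*(r^3 + 5*r^2 + 6*r) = (r - 1)*(r + 2)*(r + 4)*(r^2 + 3*r) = r*(r - 1)*(r + 2)*(r + 4)*(r + 3)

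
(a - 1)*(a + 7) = a^2 + 6*a - 7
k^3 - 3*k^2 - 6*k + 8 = (k - 4)*(k - 1)*(k + 2)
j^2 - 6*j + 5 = (j - 5)*(j - 1)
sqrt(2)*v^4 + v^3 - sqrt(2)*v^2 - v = v*(v - 1)*(v + 1)*(sqrt(2)*v + 1)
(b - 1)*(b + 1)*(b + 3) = b^3 + 3*b^2 - b - 3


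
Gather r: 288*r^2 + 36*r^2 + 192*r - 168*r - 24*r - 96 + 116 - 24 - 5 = 324*r^2 - 9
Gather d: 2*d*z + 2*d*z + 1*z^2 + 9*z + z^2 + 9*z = 4*d*z + 2*z^2 + 18*z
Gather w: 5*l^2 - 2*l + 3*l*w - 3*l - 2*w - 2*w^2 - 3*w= 5*l^2 - 5*l - 2*w^2 + w*(3*l - 5)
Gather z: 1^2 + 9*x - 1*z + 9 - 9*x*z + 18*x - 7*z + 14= 27*x + z*(-9*x - 8) + 24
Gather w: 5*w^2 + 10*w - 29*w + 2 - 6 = 5*w^2 - 19*w - 4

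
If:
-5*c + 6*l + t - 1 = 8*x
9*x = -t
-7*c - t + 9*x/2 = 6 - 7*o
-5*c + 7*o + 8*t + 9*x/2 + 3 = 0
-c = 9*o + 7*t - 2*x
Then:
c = 1629/9034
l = 34927/54204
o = 7359/9034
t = -4698/4517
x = 522/4517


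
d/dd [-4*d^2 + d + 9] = 1 - 8*d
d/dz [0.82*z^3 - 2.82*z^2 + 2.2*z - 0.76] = 2.46*z^2 - 5.64*z + 2.2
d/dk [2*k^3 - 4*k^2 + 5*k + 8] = 6*k^2 - 8*k + 5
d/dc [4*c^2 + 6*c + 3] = 8*c + 6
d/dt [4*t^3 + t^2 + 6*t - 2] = 12*t^2 + 2*t + 6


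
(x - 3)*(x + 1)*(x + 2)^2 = x^4 + 2*x^3 - 7*x^2 - 20*x - 12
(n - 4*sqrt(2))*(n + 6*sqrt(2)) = n^2 + 2*sqrt(2)*n - 48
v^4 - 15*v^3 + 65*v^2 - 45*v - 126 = (v - 7)*(v - 6)*(v - 3)*(v + 1)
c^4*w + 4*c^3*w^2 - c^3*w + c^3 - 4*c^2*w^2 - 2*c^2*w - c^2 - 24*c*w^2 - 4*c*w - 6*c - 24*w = (c - 3)*(c + 2)*(c + 4*w)*(c*w + 1)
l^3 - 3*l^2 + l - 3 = (l - 3)*(l - I)*(l + I)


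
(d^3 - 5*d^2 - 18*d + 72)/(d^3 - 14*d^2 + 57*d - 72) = (d^2 - 2*d - 24)/(d^2 - 11*d + 24)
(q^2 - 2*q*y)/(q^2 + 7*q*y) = (q - 2*y)/(q + 7*y)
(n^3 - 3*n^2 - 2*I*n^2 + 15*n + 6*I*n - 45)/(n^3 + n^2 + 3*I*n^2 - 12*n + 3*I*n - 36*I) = (n - 5*I)/(n + 4)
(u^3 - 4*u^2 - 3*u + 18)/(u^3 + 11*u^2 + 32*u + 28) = (u^2 - 6*u + 9)/(u^2 + 9*u + 14)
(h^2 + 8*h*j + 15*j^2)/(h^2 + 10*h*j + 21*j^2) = (h + 5*j)/(h + 7*j)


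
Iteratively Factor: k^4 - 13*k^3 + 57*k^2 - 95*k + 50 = (k - 5)*(k^3 - 8*k^2 + 17*k - 10) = (k - 5)*(k - 1)*(k^2 - 7*k + 10) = (k - 5)^2*(k - 1)*(k - 2)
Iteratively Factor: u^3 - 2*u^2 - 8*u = (u + 2)*(u^2 - 4*u) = u*(u + 2)*(u - 4)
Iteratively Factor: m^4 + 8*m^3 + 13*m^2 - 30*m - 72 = (m + 4)*(m^3 + 4*m^2 - 3*m - 18) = (m + 3)*(m + 4)*(m^2 + m - 6) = (m - 2)*(m + 3)*(m + 4)*(m + 3)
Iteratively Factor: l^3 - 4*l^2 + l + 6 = (l - 3)*(l^2 - l - 2) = (l - 3)*(l + 1)*(l - 2)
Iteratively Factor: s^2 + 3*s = (s + 3)*(s)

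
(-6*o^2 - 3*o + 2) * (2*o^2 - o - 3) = -12*o^4 + 25*o^2 + 7*o - 6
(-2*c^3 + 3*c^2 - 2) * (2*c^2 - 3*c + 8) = -4*c^5 + 12*c^4 - 25*c^3 + 20*c^2 + 6*c - 16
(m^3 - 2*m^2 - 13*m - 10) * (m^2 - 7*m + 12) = m^5 - 9*m^4 + 13*m^3 + 57*m^2 - 86*m - 120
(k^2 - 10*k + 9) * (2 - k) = -k^3 + 12*k^2 - 29*k + 18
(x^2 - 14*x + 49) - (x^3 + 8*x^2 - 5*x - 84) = -x^3 - 7*x^2 - 9*x + 133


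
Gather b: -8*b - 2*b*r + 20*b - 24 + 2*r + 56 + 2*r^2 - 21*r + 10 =b*(12 - 2*r) + 2*r^2 - 19*r + 42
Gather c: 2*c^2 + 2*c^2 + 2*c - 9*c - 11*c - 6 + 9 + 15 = 4*c^2 - 18*c + 18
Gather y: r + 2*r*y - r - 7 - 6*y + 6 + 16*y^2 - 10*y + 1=16*y^2 + y*(2*r - 16)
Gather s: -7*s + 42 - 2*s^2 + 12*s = -2*s^2 + 5*s + 42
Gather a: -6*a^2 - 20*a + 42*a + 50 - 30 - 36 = -6*a^2 + 22*a - 16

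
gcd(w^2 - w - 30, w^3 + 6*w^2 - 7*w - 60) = w + 5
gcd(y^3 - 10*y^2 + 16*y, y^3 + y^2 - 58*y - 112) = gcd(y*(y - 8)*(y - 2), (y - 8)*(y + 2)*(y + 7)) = y - 8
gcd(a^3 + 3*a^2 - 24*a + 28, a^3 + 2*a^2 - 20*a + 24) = a^2 - 4*a + 4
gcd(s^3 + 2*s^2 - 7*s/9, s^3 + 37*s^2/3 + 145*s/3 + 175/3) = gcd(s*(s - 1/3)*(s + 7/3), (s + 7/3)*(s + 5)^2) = s + 7/3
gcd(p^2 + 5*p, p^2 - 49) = 1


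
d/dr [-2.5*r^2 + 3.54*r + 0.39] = 3.54 - 5.0*r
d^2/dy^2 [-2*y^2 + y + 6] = -4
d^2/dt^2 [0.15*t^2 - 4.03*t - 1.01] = 0.300000000000000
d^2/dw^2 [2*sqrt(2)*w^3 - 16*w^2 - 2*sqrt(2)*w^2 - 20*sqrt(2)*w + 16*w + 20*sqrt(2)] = 12*sqrt(2)*w - 32 - 4*sqrt(2)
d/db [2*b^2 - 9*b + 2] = 4*b - 9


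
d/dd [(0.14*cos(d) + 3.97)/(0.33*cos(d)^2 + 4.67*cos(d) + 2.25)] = (0.0462*cos(d)^2 + 2.6202*cos(d) + 18.2249)*sin(d)/(0.1089*cos(d)^4 + 3.0822*cos(d)^3 + 23.2939*cos(d)^2 + 21.015*cos(d) + 5.0625)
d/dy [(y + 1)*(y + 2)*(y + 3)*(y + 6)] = 4*y^3 + 36*y^2 + 94*y + 72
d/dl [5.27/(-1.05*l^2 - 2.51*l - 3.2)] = (11.067*l + 13.2277)/(1.05*l^2 + 2.51*l + 3.2)^2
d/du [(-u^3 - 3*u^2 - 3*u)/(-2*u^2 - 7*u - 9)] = (2*u^4 + 14*u^3 + 42*u^2 + 54*u + 27)/(4*u^4 + 28*u^3 + 85*u^2 + 126*u + 81)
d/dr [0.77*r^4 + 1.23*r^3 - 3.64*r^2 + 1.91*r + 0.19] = 3.08*r^3 + 3.69*r^2 - 7.28*r + 1.91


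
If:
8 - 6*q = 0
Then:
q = 4/3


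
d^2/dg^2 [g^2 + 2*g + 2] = 2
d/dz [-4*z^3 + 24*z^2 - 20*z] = -12*z^2 + 48*z - 20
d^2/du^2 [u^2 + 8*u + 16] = 2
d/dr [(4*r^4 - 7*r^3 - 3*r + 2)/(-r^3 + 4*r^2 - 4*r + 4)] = 2*(-2*r^6 + 16*r^5 - 38*r^4 + 57*r^3 - 33*r^2 - 8*r - 2)/(r^6 - 8*r^5 + 24*r^4 - 40*r^3 + 48*r^2 - 32*r + 16)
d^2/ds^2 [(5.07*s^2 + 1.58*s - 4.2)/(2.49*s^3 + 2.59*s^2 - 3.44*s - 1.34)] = (62.869014*s^6 + 58.7769479999999*s^5 + 9.2179799999999*s^4 - 57.9394160000002*s^3 + 215.646588*s^2 + 173.340888*s - 124.914232)/(15.438249*s^9 + 48.174777*s^8 - 13.875525*s^7 - 140.659847*s^6 - 32.681364*s^5 + 133.847934*s^4 + 44.338732*s^3 - 33.61926*s^2 - 18.530592*s - 2.406104)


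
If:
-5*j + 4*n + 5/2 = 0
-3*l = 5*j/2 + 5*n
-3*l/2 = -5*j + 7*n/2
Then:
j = -1/8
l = 45/32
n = -25/32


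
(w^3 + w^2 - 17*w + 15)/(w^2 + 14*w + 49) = (w^3 + w^2 - 17*w + 15)/(w^2 + 14*w + 49)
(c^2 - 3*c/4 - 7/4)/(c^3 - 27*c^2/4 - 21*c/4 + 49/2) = (c + 1)/(c^2 - 5*c - 14)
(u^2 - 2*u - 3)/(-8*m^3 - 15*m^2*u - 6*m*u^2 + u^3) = (-u^2 + 2*u + 3)/(8*m^3 + 15*m^2*u + 6*m*u^2 - u^3)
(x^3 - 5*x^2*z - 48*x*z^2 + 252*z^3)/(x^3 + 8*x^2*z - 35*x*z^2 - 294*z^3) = (x - 6*z)/(x + 7*z)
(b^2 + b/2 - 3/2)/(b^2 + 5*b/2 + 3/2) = (b - 1)/(b + 1)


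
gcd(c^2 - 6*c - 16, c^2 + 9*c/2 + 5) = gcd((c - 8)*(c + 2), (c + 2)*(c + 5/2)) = c + 2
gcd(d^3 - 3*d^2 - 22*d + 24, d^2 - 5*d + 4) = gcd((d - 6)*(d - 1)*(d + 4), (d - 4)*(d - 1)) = d - 1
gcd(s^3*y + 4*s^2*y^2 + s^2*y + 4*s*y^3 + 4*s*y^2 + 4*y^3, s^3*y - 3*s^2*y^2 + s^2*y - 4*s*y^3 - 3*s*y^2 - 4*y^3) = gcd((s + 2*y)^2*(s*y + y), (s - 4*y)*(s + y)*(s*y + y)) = s*y + y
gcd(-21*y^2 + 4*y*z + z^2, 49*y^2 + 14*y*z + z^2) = 7*y + z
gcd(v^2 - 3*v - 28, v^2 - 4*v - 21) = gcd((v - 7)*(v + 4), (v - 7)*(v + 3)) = v - 7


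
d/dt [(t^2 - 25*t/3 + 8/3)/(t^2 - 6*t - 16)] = 7/(3*(t^2 + 4*t + 4))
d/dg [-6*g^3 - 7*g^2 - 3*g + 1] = -18*g^2 - 14*g - 3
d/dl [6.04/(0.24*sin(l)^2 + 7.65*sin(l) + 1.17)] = -(2.8992*sin(l) + 46.206)*cos(l)/(0.24*sin(l)^2 + 7.65*sin(l) + 1.17)^2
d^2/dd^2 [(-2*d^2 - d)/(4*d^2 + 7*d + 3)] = 2*(40*d^3 + 72*d^2 + 36*d + 3)/(64*d^6 + 336*d^5 + 732*d^4 + 847*d^3 + 549*d^2 + 189*d + 27)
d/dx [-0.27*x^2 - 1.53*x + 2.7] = -0.54*x - 1.53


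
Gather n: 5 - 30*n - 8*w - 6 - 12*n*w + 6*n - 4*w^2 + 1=n*(-12*w - 24) - 4*w^2 - 8*w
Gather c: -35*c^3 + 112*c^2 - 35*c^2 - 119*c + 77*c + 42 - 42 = -35*c^3 + 77*c^2 - 42*c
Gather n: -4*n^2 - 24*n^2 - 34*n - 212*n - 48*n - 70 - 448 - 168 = -28*n^2 - 294*n - 686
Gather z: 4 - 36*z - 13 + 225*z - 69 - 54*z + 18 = 135*z - 60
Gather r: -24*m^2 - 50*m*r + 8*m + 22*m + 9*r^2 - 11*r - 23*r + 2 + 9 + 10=-24*m^2 + 30*m + 9*r^2 + r*(-50*m - 34) + 21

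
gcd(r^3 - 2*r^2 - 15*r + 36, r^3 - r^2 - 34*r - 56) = r + 4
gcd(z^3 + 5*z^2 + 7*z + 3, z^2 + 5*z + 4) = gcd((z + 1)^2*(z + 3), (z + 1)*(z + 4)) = z + 1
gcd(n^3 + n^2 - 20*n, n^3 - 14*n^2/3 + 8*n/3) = n^2 - 4*n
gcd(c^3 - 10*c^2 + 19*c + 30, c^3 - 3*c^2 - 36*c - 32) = c + 1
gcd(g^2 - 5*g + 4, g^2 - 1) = g - 1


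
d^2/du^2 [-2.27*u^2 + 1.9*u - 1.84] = -4.54000000000000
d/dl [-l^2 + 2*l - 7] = 2 - 2*l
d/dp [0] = 0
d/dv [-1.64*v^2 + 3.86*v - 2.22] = 3.86 - 3.28*v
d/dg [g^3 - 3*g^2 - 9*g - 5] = 3*g^2 - 6*g - 9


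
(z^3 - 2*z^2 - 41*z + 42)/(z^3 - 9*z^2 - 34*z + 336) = (z - 1)/(z - 8)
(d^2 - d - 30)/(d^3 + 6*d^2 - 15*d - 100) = (d - 6)/(d^2 + d - 20)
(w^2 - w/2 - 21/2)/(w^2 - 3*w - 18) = (w - 7/2)/(w - 6)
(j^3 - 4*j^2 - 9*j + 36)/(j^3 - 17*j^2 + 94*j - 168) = (j^2 - 9)/(j^2 - 13*j + 42)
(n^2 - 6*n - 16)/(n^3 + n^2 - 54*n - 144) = (n + 2)/(n^2 + 9*n + 18)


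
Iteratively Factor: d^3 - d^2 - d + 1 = (d - 1)*(d^2 - 1) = (d - 1)*(d + 1)*(d - 1)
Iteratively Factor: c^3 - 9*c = (c + 3)*(c^2 - 3*c) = (c - 3)*(c + 3)*(c)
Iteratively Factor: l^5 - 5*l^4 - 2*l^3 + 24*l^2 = (l)*(l^4 - 5*l^3 - 2*l^2 + 24*l) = l*(l - 3)*(l^3 - 2*l^2 - 8*l) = l*(l - 4)*(l - 3)*(l^2 + 2*l) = l^2*(l - 4)*(l - 3)*(l + 2)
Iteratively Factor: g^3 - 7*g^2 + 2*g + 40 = (g - 4)*(g^2 - 3*g - 10) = (g - 5)*(g - 4)*(g + 2)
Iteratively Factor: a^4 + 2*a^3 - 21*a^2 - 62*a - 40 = (a + 4)*(a^3 - 2*a^2 - 13*a - 10) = (a + 1)*(a + 4)*(a^2 - 3*a - 10) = (a + 1)*(a + 2)*(a + 4)*(a - 5)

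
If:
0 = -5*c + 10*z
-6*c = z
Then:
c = 0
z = 0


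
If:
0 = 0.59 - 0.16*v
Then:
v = 3.69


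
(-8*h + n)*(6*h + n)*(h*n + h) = -48*h^3*n - 48*h^3 - 2*h^2*n^2 - 2*h^2*n + h*n^3 + h*n^2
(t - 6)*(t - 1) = t^2 - 7*t + 6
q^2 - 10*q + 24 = (q - 6)*(q - 4)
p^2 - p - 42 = (p - 7)*(p + 6)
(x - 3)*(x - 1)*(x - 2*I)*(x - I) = x^4 - 4*x^3 - 3*I*x^3 + x^2 + 12*I*x^2 + 8*x - 9*I*x - 6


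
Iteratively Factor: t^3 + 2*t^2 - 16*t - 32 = (t - 4)*(t^2 + 6*t + 8) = (t - 4)*(t + 2)*(t + 4)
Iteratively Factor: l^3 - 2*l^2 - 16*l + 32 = (l - 4)*(l^2 + 2*l - 8) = (l - 4)*(l - 2)*(l + 4)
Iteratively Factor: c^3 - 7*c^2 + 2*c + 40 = (c - 5)*(c^2 - 2*c - 8) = (c - 5)*(c - 4)*(c + 2)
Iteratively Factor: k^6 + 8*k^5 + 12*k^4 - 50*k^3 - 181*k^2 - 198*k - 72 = (k + 1)*(k^5 + 7*k^4 + 5*k^3 - 55*k^2 - 126*k - 72) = (k - 3)*(k + 1)*(k^4 + 10*k^3 + 35*k^2 + 50*k + 24) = (k - 3)*(k + 1)*(k + 3)*(k^3 + 7*k^2 + 14*k + 8) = (k - 3)*(k + 1)*(k + 3)*(k + 4)*(k^2 + 3*k + 2) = (k - 3)*(k + 1)*(k + 2)*(k + 3)*(k + 4)*(k + 1)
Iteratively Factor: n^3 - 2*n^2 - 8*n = (n)*(n^2 - 2*n - 8) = n*(n + 2)*(n - 4)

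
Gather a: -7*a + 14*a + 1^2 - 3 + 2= 7*a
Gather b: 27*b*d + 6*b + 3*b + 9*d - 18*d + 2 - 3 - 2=b*(27*d + 9) - 9*d - 3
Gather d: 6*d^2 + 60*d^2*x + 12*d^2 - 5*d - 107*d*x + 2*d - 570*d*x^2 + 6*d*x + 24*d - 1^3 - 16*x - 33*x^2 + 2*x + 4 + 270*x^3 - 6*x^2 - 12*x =d^2*(60*x + 18) + d*(-570*x^2 - 101*x + 21) + 270*x^3 - 39*x^2 - 26*x + 3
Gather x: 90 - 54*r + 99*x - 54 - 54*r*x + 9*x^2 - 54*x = -54*r + 9*x^2 + x*(45 - 54*r) + 36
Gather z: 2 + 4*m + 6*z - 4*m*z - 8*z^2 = 4*m - 8*z^2 + z*(6 - 4*m) + 2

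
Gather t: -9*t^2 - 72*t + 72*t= -9*t^2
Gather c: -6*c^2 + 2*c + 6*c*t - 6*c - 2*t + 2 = -6*c^2 + c*(6*t - 4) - 2*t + 2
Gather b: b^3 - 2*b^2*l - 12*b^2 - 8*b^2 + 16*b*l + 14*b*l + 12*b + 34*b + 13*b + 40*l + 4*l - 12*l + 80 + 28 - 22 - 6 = b^3 + b^2*(-2*l - 20) + b*(30*l + 59) + 32*l + 80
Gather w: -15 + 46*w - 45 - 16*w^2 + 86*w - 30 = -16*w^2 + 132*w - 90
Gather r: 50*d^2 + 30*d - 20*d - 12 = 50*d^2 + 10*d - 12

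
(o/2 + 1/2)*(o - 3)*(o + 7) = o^3/2 + 5*o^2/2 - 17*o/2 - 21/2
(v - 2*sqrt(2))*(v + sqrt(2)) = v^2 - sqrt(2)*v - 4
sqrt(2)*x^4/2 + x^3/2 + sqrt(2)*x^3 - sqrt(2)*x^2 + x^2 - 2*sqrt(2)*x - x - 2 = (x + 2)*(x - sqrt(2))*(x + sqrt(2)/2)*(sqrt(2)*x/2 + 1)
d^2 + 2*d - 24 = (d - 4)*(d + 6)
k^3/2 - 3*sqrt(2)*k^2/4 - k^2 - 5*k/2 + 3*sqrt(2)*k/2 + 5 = (k/2 + sqrt(2)/2)*(k - 2)*(k - 5*sqrt(2)/2)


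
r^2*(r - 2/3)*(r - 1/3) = r^4 - r^3 + 2*r^2/9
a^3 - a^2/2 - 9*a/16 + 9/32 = (a - 3/4)*(a - 1/2)*(a + 3/4)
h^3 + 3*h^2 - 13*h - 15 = (h - 3)*(h + 1)*(h + 5)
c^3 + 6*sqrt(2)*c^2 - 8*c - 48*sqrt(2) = (c - 2*sqrt(2))*(c + 2*sqrt(2))*(c + 6*sqrt(2))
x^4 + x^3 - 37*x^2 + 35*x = x*(x - 5)*(x - 1)*(x + 7)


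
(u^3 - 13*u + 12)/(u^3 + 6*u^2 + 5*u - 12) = (u - 3)/(u + 3)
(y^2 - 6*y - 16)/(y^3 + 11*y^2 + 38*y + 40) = (y - 8)/(y^2 + 9*y + 20)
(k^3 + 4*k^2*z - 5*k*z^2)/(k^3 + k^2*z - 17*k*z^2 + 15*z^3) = k/(k - 3*z)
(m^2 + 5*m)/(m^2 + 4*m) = (m + 5)/(m + 4)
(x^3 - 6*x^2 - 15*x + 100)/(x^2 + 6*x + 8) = (x^2 - 10*x + 25)/(x + 2)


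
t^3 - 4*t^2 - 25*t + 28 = (t - 7)*(t - 1)*(t + 4)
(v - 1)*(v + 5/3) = v^2 + 2*v/3 - 5/3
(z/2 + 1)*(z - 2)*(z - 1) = z^3/2 - z^2/2 - 2*z + 2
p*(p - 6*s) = p^2 - 6*p*s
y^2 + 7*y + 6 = (y + 1)*(y + 6)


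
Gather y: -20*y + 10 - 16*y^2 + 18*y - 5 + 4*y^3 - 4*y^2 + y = 4*y^3 - 20*y^2 - y + 5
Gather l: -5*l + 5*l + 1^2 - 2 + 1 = 0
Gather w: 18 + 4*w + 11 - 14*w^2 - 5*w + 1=-14*w^2 - w + 30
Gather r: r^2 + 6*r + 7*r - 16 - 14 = r^2 + 13*r - 30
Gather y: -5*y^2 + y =-5*y^2 + y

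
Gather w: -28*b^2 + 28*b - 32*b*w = -28*b^2 - 32*b*w + 28*b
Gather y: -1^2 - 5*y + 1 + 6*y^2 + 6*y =6*y^2 + y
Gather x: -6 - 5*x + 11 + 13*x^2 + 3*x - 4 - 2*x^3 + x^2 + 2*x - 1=-2*x^3 + 14*x^2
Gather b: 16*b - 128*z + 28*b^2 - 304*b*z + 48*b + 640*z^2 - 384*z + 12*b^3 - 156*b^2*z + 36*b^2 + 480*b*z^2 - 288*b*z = 12*b^3 + b^2*(64 - 156*z) + b*(480*z^2 - 592*z + 64) + 640*z^2 - 512*z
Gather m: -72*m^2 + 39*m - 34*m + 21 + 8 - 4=-72*m^2 + 5*m + 25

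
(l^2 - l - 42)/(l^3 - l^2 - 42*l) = 1/l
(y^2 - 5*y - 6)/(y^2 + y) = (y - 6)/y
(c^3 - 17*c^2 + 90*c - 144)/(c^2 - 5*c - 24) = (c^2 - 9*c + 18)/(c + 3)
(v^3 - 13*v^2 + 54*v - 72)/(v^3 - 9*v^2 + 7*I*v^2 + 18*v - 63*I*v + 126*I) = (v - 4)/(v + 7*I)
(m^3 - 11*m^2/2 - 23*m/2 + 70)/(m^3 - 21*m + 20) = (2*m^2 - 3*m - 35)/(2*(m^2 + 4*m - 5))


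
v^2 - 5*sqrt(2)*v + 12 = (v - 3*sqrt(2))*(v - 2*sqrt(2))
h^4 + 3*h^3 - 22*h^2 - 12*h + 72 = (h - 3)*(h - 2)*(h + 2)*(h + 6)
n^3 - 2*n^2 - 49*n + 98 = (n - 7)*(n - 2)*(n + 7)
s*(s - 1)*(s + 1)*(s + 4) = s^4 + 4*s^3 - s^2 - 4*s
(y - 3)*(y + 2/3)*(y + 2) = y^3 - y^2/3 - 20*y/3 - 4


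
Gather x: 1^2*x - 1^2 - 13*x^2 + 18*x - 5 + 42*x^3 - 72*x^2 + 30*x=42*x^3 - 85*x^2 + 49*x - 6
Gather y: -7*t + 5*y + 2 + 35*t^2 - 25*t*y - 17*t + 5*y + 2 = 35*t^2 - 24*t + y*(10 - 25*t) + 4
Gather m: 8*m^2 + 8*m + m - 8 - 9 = 8*m^2 + 9*m - 17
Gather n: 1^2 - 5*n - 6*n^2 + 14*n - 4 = -6*n^2 + 9*n - 3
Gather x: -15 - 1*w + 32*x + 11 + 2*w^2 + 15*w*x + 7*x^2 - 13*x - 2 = 2*w^2 - w + 7*x^2 + x*(15*w + 19) - 6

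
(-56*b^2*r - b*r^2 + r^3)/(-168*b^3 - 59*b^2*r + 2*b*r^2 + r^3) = r/(3*b + r)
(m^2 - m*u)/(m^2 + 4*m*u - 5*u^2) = m/(m + 5*u)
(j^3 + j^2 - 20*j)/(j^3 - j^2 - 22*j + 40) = j/(j - 2)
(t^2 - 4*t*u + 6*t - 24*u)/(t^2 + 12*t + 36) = (t - 4*u)/(t + 6)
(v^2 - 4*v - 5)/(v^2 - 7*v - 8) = (v - 5)/(v - 8)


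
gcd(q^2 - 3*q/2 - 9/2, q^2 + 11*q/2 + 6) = q + 3/2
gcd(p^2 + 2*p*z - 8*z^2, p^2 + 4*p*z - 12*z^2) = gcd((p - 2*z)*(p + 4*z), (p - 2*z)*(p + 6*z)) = -p + 2*z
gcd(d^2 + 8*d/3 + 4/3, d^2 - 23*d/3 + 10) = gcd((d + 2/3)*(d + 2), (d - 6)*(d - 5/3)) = 1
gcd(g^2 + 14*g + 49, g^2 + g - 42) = g + 7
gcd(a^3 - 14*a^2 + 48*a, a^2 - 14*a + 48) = a^2 - 14*a + 48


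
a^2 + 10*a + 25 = (a + 5)^2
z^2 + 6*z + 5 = (z + 1)*(z + 5)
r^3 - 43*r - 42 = (r - 7)*(r + 1)*(r + 6)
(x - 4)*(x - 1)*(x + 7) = x^3 + 2*x^2 - 31*x + 28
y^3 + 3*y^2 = y^2*(y + 3)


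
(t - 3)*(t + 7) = t^2 + 4*t - 21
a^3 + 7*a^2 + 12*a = a*(a + 3)*(a + 4)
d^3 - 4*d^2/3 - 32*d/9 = d*(d - 8/3)*(d + 4/3)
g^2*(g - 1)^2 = g^4 - 2*g^3 + g^2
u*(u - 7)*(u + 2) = u^3 - 5*u^2 - 14*u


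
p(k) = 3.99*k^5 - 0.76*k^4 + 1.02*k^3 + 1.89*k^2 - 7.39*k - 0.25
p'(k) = 19.95*k^4 - 3.04*k^3 + 3.06*k^2 + 3.78*k - 7.39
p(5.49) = 19393.67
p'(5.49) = 17725.66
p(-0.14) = 0.82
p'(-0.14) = -7.84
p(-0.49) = 3.55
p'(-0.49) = -7.00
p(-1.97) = -115.99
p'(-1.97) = 320.76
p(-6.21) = -38105.45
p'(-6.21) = 30484.61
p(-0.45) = 3.26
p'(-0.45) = -7.38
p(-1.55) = -28.14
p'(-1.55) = 120.57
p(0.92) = -2.57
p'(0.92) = 10.60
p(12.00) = 979026.11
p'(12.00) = 408908.69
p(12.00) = 979026.11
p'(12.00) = 408908.69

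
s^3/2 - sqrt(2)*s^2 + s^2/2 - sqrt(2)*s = s*(s/2 + 1/2)*(s - 2*sqrt(2))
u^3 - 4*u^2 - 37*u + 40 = (u - 8)*(u - 1)*(u + 5)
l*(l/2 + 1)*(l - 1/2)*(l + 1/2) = l^4/2 + l^3 - l^2/8 - l/4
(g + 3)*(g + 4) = g^2 + 7*g + 12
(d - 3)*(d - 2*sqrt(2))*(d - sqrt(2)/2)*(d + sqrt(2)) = d^4 - 3*d^3 - 3*sqrt(2)*d^3/2 - 3*d^2 + 9*sqrt(2)*d^2/2 + 2*sqrt(2)*d + 9*d - 6*sqrt(2)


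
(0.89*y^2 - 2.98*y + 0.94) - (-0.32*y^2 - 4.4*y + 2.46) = 1.21*y^2 + 1.42*y - 1.52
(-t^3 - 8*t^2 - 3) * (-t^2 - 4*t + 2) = t^5 + 12*t^4 + 30*t^3 - 13*t^2 + 12*t - 6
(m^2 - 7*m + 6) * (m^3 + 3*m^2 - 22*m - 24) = m^5 - 4*m^4 - 37*m^3 + 148*m^2 + 36*m - 144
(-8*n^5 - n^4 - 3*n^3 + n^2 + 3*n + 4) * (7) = -56*n^5 - 7*n^4 - 21*n^3 + 7*n^2 + 21*n + 28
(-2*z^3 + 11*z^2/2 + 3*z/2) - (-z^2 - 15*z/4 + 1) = -2*z^3 + 13*z^2/2 + 21*z/4 - 1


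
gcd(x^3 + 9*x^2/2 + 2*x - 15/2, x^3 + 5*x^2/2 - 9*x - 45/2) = x^2 + 11*x/2 + 15/2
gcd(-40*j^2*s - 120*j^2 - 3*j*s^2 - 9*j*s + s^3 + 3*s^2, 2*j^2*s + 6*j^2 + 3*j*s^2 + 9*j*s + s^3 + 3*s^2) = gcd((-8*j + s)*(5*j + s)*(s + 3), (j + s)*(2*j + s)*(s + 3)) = s + 3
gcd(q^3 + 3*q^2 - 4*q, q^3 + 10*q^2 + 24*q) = q^2 + 4*q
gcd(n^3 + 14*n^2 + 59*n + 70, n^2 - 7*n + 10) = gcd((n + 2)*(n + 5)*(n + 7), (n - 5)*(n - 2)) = 1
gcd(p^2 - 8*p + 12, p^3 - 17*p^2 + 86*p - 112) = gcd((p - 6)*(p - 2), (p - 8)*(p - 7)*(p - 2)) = p - 2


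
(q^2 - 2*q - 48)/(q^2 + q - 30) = (q - 8)/(q - 5)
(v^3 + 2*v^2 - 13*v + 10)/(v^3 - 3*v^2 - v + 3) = (v^2 + 3*v - 10)/(v^2 - 2*v - 3)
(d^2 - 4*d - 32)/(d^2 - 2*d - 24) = (d - 8)/(d - 6)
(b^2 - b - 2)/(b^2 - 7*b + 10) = (b + 1)/(b - 5)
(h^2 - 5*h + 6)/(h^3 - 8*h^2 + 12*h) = (h - 3)/(h*(h - 6))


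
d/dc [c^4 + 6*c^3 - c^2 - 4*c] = 4*c^3 + 18*c^2 - 2*c - 4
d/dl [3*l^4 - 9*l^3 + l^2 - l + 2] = 12*l^3 - 27*l^2 + 2*l - 1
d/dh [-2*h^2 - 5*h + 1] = -4*h - 5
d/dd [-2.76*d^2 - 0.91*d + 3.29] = -5.52*d - 0.91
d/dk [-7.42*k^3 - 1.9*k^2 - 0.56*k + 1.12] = -22.26*k^2 - 3.8*k - 0.56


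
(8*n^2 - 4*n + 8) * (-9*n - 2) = -72*n^3 + 20*n^2 - 64*n - 16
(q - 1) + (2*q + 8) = 3*q + 7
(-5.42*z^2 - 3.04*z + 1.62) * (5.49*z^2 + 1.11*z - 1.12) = -29.7558*z^4 - 22.7058*z^3 + 11.5898*z^2 + 5.203*z - 1.8144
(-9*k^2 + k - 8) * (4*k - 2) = -36*k^3 + 22*k^2 - 34*k + 16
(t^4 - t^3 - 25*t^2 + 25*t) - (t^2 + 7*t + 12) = t^4 - t^3 - 26*t^2 + 18*t - 12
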